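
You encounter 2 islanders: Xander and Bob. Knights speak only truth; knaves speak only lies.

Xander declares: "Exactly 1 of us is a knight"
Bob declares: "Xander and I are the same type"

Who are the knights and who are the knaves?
Xander is a knight.
Bob is a knave.

Verification:
- Xander (knight) says "Exactly 1 of us is a knight" - this is TRUE because there are 1 knights.
- Bob (knave) says "Xander and I are the same type" - this is FALSE (a lie) because Bob is a knave and Xander is a knight.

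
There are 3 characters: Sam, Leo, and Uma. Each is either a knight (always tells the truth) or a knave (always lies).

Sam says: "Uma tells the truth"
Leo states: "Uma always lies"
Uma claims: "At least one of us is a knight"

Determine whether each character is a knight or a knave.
Sam is a knight.
Leo is a knave.
Uma is a knight.

Verification:
- Sam (knight) says "Uma tells the truth" - this is TRUE because Uma is a knight.
- Leo (knave) says "Uma always lies" - this is FALSE (a lie) because Uma is a knight.
- Uma (knight) says "At least one of us is a knight" - this is TRUE because Sam and Uma are knights.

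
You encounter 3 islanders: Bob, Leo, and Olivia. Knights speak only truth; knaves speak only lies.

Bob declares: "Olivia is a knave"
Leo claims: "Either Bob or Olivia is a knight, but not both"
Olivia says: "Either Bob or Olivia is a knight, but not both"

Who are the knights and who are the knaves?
Bob is a knave.
Leo is a knight.
Olivia is a knight.

Verification:
- Bob (knave) says "Olivia is a knave" - this is FALSE (a lie) because Olivia is a knight.
- Leo (knight) says "Either Bob or Olivia is a knight, but not both" - this is TRUE because Bob is a knave and Olivia is a knight.
- Olivia (knight) says "Either Bob or Olivia is a knight, but not both" - this is TRUE because Bob is a knave and Olivia is a knight.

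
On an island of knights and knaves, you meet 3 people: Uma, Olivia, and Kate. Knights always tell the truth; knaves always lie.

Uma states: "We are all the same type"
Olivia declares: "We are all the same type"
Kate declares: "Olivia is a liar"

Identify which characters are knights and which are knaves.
Uma is a knave.
Olivia is a knave.
Kate is a knight.

Verification:
- Uma (knave) says "We are all the same type" - this is FALSE (a lie) because Kate is a knight and Uma and Olivia are knaves.
- Olivia (knave) says "We are all the same type" - this is FALSE (a lie) because Kate is a knight and Uma and Olivia are knaves.
- Kate (knight) says "Olivia is a liar" - this is TRUE because Olivia is a knave.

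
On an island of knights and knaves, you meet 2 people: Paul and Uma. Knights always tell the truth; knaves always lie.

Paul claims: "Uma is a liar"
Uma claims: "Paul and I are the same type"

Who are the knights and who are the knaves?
Paul is a knight.
Uma is a knave.

Verification:
- Paul (knight) says "Uma is a liar" - this is TRUE because Uma is a knave.
- Uma (knave) says "Paul and I are the same type" - this is FALSE (a lie) because Uma is a knave and Paul is a knight.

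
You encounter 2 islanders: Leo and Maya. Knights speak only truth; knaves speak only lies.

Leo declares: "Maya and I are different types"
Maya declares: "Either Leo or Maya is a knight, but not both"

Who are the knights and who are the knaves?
Leo is a knave.
Maya is a knave.

Verification:
- Leo (knave) says "Maya and I are different types" - this is FALSE (a lie) because Leo is a knave and Maya is a knave.
- Maya (knave) says "Either Leo or Maya is a knight, but not both" - this is FALSE (a lie) because Leo is a knave and Maya is a knave.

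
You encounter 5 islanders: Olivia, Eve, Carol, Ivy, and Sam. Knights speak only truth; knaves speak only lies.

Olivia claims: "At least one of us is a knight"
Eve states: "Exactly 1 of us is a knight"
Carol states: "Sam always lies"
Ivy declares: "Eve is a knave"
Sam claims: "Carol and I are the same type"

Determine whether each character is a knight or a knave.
Olivia is a knight.
Eve is a knave.
Carol is a knight.
Ivy is a knight.
Sam is a knave.

Verification:
- Olivia (knight) says "At least one of us is a knight" - this is TRUE because Olivia, Carol, and Ivy are knights.
- Eve (knave) says "Exactly 1 of us is a knight" - this is FALSE (a lie) because there are 3 knights.
- Carol (knight) says "Sam always lies" - this is TRUE because Sam is a knave.
- Ivy (knight) says "Eve is a knave" - this is TRUE because Eve is a knave.
- Sam (knave) says "Carol and I are the same type" - this is FALSE (a lie) because Sam is a knave and Carol is a knight.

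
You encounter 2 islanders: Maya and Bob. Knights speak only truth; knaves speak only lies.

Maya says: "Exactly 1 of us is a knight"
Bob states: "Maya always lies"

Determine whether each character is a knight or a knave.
Maya is a knight.
Bob is a knave.

Verification:
- Maya (knight) says "Exactly 1 of us is a knight" - this is TRUE because there are 1 knights.
- Bob (knave) says "Maya always lies" - this is FALSE (a lie) because Maya is a knight.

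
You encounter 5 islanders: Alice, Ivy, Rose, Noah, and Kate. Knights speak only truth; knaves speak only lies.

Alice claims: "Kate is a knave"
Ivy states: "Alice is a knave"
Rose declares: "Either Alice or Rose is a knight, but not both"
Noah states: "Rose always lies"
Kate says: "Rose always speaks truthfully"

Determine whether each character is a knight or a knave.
Alice is a knave.
Ivy is a knight.
Rose is a knight.
Noah is a knave.
Kate is a knight.

Verification:
- Alice (knave) says "Kate is a knave" - this is FALSE (a lie) because Kate is a knight.
- Ivy (knight) says "Alice is a knave" - this is TRUE because Alice is a knave.
- Rose (knight) says "Either Alice or Rose is a knight, but not both" - this is TRUE because Alice is a knave and Rose is a knight.
- Noah (knave) says "Rose always lies" - this is FALSE (a lie) because Rose is a knight.
- Kate (knight) says "Rose always speaks truthfully" - this is TRUE because Rose is a knight.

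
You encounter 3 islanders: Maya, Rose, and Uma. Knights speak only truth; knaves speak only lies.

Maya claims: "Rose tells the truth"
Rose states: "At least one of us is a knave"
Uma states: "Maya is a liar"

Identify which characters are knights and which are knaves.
Maya is a knight.
Rose is a knight.
Uma is a knave.

Verification:
- Maya (knight) says "Rose tells the truth" - this is TRUE because Rose is a knight.
- Rose (knight) says "At least one of us is a knave" - this is TRUE because Uma is a knave.
- Uma (knave) says "Maya is a liar" - this is FALSE (a lie) because Maya is a knight.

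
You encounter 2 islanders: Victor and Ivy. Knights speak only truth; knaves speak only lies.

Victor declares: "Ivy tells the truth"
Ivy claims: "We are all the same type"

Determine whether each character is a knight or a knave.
Victor is a knight.
Ivy is a knight.

Verification:
- Victor (knight) says "Ivy tells the truth" - this is TRUE because Ivy is a knight.
- Ivy (knight) says "We are all the same type" - this is TRUE because Victor and Ivy are knights.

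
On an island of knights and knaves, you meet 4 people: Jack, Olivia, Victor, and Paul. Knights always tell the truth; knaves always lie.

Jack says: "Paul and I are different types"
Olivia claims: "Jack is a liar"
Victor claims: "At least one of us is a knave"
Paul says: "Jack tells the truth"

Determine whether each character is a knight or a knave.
Jack is a knave.
Olivia is a knight.
Victor is a knight.
Paul is a knave.

Verification:
- Jack (knave) says "Paul and I are different types" - this is FALSE (a lie) because Jack is a knave and Paul is a knave.
- Olivia (knight) says "Jack is a liar" - this is TRUE because Jack is a knave.
- Victor (knight) says "At least one of us is a knave" - this is TRUE because Jack and Paul are knaves.
- Paul (knave) says "Jack tells the truth" - this is FALSE (a lie) because Jack is a knave.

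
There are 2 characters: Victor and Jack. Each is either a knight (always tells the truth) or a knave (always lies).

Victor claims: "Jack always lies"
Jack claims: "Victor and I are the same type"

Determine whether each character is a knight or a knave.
Victor is a knight.
Jack is a knave.

Verification:
- Victor (knight) says "Jack always lies" - this is TRUE because Jack is a knave.
- Jack (knave) says "Victor and I are the same type" - this is FALSE (a lie) because Jack is a knave and Victor is a knight.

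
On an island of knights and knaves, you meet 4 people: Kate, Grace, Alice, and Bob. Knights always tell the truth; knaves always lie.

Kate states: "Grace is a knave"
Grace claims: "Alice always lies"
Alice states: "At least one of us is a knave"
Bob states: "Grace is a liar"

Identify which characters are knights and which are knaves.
Kate is a knight.
Grace is a knave.
Alice is a knight.
Bob is a knight.

Verification:
- Kate (knight) says "Grace is a knave" - this is TRUE because Grace is a knave.
- Grace (knave) says "Alice always lies" - this is FALSE (a lie) because Alice is a knight.
- Alice (knight) says "At least one of us is a knave" - this is TRUE because Grace is a knave.
- Bob (knight) says "Grace is a liar" - this is TRUE because Grace is a knave.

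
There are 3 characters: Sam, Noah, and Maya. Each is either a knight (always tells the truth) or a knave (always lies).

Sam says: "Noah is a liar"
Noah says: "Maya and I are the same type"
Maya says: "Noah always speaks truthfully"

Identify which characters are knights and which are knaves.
Sam is a knave.
Noah is a knight.
Maya is a knight.

Verification:
- Sam (knave) says "Noah is a liar" - this is FALSE (a lie) because Noah is a knight.
- Noah (knight) says "Maya and I are the same type" - this is TRUE because Noah is a knight and Maya is a knight.
- Maya (knight) says "Noah always speaks truthfully" - this is TRUE because Noah is a knight.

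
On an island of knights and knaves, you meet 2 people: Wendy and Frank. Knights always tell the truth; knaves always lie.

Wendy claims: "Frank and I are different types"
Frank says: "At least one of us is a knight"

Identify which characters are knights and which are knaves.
Wendy is a knave.
Frank is a knave.

Verification:
- Wendy (knave) says "Frank and I are different types" - this is FALSE (a lie) because Wendy is a knave and Frank is a knave.
- Frank (knave) says "At least one of us is a knight" - this is FALSE (a lie) because no one is a knight.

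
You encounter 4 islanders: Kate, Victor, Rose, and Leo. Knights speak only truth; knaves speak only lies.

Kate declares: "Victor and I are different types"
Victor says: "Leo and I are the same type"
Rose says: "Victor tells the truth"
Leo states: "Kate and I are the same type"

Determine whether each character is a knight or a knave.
Kate is a knight.
Victor is a knave.
Rose is a knave.
Leo is a knight.

Verification:
- Kate (knight) says "Victor and I are different types" - this is TRUE because Kate is a knight and Victor is a knave.
- Victor (knave) says "Leo and I are the same type" - this is FALSE (a lie) because Victor is a knave and Leo is a knight.
- Rose (knave) says "Victor tells the truth" - this is FALSE (a lie) because Victor is a knave.
- Leo (knight) says "Kate and I are the same type" - this is TRUE because Leo is a knight and Kate is a knight.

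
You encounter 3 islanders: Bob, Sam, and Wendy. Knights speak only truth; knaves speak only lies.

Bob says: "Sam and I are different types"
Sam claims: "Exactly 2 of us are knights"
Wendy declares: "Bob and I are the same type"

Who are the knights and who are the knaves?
Bob is a knight.
Sam is a knave.
Wendy is a knave.

Verification:
- Bob (knight) says "Sam and I are different types" - this is TRUE because Bob is a knight and Sam is a knave.
- Sam (knave) says "Exactly 2 of us are knights" - this is FALSE (a lie) because there are 1 knights.
- Wendy (knave) says "Bob and I are the same type" - this is FALSE (a lie) because Wendy is a knave and Bob is a knight.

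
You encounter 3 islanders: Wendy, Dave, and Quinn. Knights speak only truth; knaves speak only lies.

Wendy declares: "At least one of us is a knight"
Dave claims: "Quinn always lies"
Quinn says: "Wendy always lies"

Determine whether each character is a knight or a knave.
Wendy is a knight.
Dave is a knight.
Quinn is a knave.

Verification:
- Wendy (knight) says "At least one of us is a knight" - this is TRUE because Wendy and Dave are knights.
- Dave (knight) says "Quinn always lies" - this is TRUE because Quinn is a knave.
- Quinn (knave) says "Wendy always lies" - this is FALSE (a lie) because Wendy is a knight.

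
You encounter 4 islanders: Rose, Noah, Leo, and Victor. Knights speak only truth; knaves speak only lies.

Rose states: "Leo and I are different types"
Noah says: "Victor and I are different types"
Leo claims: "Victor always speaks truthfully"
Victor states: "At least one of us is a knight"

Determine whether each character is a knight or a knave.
Rose is a knave.
Noah is a knave.
Leo is a knave.
Victor is a knave.

Verification:
- Rose (knave) says "Leo and I are different types" - this is FALSE (a lie) because Rose is a knave and Leo is a knave.
- Noah (knave) says "Victor and I are different types" - this is FALSE (a lie) because Noah is a knave and Victor is a knave.
- Leo (knave) says "Victor always speaks truthfully" - this is FALSE (a lie) because Victor is a knave.
- Victor (knave) says "At least one of us is a knight" - this is FALSE (a lie) because no one is a knight.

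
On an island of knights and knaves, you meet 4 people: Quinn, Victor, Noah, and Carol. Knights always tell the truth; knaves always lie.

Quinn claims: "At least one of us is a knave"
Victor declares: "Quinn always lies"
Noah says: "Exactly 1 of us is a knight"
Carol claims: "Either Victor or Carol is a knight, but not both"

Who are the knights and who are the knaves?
Quinn is a knight.
Victor is a knave.
Noah is a knave.
Carol is a knight.

Verification:
- Quinn (knight) says "At least one of us is a knave" - this is TRUE because Victor and Noah are knaves.
- Victor (knave) says "Quinn always lies" - this is FALSE (a lie) because Quinn is a knight.
- Noah (knave) says "Exactly 1 of us is a knight" - this is FALSE (a lie) because there are 2 knights.
- Carol (knight) says "Either Victor or Carol is a knight, but not both" - this is TRUE because Victor is a knave and Carol is a knight.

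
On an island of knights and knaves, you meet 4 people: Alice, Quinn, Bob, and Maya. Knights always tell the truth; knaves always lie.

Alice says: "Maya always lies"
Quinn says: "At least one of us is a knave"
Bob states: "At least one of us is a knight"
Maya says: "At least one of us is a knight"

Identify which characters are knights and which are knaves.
Alice is a knave.
Quinn is a knight.
Bob is a knight.
Maya is a knight.

Verification:
- Alice (knave) says "Maya always lies" - this is FALSE (a lie) because Maya is a knight.
- Quinn (knight) says "At least one of us is a knave" - this is TRUE because Alice is a knave.
- Bob (knight) says "At least one of us is a knight" - this is TRUE because Quinn, Bob, and Maya are knights.
- Maya (knight) says "At least one of us is a knight" - this is TRUE because Quinn, Bob, and Maya are knights.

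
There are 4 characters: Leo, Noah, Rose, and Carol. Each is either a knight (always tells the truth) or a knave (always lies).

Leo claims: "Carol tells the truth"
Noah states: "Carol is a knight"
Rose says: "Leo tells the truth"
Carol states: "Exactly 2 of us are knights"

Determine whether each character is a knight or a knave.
Leo is a knave.
Noah is a knave.
Rose is a knave.
Carol is a knave.

Verification:
- Leo (knave) says "Carol tells the truth" - this is FALSE (a lie) because Carol is a knave.
- Noah (knave) says "Carol is a knight" - this is FALSE (a lie) because Carol is a knave.
- Rose (knave) says "Leo tells the truth" - this is FALSE (a lie) because Leo is a knave.
- Carol (knave) says "Exactly 2 of us are knights" - this is FALSE (a lie) because there are 0 knights.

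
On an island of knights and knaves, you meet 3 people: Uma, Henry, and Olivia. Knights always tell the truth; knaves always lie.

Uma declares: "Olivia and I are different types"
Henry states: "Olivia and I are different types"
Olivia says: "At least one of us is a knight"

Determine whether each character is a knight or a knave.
Uma is a knave.
Henry is a knave.
Olivia is a knave.

Verification:
- Uma (knave) says "Olivia and I are different types" - this is FALSE (a lie) because Uma is a knave and Olivia is a knave.
- Henry (knave) says "Olivia and I are different types" - this is FALSE (a lie) because Henry is a knave and Olivia is a knave.
- Olivia (knave) says "At least one of us is a knight" - this is FALSE (a lie) because no one is a knight.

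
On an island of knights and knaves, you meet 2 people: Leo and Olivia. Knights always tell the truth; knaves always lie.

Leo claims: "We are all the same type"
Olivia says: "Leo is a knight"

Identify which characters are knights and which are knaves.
Leo is a knight.
Olivia is a knight.

Verification:
- Leo (knight) says "We are all the same type" - this is TRUE because Leo and Olivia are knights.
- Olivia (knight) says "Leo is a knight" - this is TRUE because Leo is a knight.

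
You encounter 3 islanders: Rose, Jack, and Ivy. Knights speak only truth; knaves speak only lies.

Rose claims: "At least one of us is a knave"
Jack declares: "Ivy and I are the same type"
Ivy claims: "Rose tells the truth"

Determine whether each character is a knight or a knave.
Rose is a knight.
Jack is a knave.
Ivy is a knight.

Verification:
- Rose (knight) says "At least one of us is a knave" - this is TRUE because Jack is a knave.
- Jack (knave) says "Ivy and I are the same type" - this is FALSE (a lie) because Jack is a knave and Ivy is a knight.
- Ivy (knight) says "Rose tells the truth" - this is TRUE because Rose is a knight.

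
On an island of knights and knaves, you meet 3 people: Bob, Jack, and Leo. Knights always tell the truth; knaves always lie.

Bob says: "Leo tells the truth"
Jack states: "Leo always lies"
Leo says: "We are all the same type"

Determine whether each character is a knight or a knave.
Bob is a knave.
Jack is a knight.
Leo is a knave.

Verification:
- Bob (knave) says "Leo tells the truth" - this is FALSE (a lie) because Leo is a knave.
- Jack (knight) says "Leo always lies" - this is TRUE because Leo is a knave.
- Leo (knave) says "We are all the same type" - this is FALSE (a lie) because Jack is a knight and Bob and Leo are knaves.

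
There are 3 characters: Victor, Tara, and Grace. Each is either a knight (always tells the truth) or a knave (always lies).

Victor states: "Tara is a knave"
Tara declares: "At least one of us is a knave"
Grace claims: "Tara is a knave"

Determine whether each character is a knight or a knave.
Victor is a knave.
Tara is a knight.
Grace is a knave.

Verification:
- Victor (knave) says "Tara is a knave" - this is FALSE (a lie) because Tara is a knight.
- Tara (knight) says "At least one of us is a knave" - this is TRUE because Victor and Grace are knaves.
- Grace (knave) says "Tara is a knave" - this is FALSE (a lie) because Tara is a knight.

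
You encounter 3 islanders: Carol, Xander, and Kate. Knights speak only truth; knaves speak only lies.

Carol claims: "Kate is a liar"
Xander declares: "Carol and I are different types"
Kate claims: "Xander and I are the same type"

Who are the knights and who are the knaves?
Carol is a knave.
Xander is a knight.
Kate is a knight.

Verification:
- Carol (knave) says "Kate is a liar" - this is FALSE (a lie) because Kate is a knight.
- Xander (knight) says "Carol and I are different types" - this is TRUE because Xander is a knight and Carol is a knave.
- Kate (knight) says "Xander and I are the same type" - this is TRUE because Kate is a knight and Xander is a knight.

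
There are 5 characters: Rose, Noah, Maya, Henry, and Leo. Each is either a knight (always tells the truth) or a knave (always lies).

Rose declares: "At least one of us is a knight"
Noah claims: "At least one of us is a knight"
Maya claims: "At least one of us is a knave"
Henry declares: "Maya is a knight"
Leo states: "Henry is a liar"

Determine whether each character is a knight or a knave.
Rose is a knight.
Noah is a knight.
Maya is a knight.
Henry is a knight.
Leo is a knave.

Verification:
- Rose (knight) says "At least one of us is a knight" - this is TRUE because Rose, Noah, Maya, and Henry are knights.
- Noah (knight) says "At least one of us is a knight" - this is TRUE because Rose, Noah, Maya, and Henry are knights.
- Maya (knight) says "At least one of us is a knave" - this is TRUE because Leo is a knave.
- Henry (knight) says "Maya is a knight" - this is TRUE because Maya is a knight.
- Leo (knave) says "Henry is a liar" - this is FALSE (a lie) because Henry is a knight.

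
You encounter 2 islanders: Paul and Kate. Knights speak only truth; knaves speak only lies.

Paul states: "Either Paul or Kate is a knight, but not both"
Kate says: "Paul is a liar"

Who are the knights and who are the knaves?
Paul is a knight.
Kate is a knave.

Verification:
- Paul (knight) says "Either Paul or Kate is a knight, but not both" - this is TRUE because Paul is a knight and Kate is a knave.
- Kate (knave) says "Paul is a liar" - this is FALSE (a lie) because Paul is a knight.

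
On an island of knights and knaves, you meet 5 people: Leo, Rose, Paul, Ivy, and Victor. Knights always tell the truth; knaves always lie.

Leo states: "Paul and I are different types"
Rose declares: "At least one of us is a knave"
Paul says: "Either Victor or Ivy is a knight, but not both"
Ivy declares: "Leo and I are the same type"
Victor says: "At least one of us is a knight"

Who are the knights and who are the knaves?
Leo is a knight.
Rose is a knight.
Paul is a knave.
Ivy is a knight.
Victor is a knight.

Verification:
- Leo (knight) says "Paul and I are different types" - this is TRUE because Leo is a knight and Paul is a knave.
- Rose (knight) says "At least one of us is a knave" - this is TRUE because Paul is a knave.
- Paul (knave) says "Either Victor or Ivy is a knight, but not both" - this is FALSE (a lie) because Victor is a knight and Ivy is a knight.
- Ivy (knight) says "Leo and I are the same type" - this is TRUE because Ivy is a knight and Leo is a knight.
- Victor (knight) says "At least one of us is a knight" - this is TRUE because Leo, Rose, Ivy, and Victor are knights.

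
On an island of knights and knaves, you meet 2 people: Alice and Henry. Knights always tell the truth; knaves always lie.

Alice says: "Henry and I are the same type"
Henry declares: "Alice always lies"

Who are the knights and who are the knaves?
Alice is a knave.
Henry is a knight.

Verification:
- Alice (knave) says "Henry and I are the same type" - this is FALSE (a lie) because Alice is a knave and Henry is a knight.
- Henry (knight) says "Alice always lies" - this is TRUE because Alice is a knave.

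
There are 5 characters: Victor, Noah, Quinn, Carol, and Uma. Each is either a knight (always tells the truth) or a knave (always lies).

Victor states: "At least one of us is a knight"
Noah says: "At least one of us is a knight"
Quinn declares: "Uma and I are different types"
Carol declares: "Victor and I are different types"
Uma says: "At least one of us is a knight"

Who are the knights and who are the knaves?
Victor is a knave.
Noah is a knave.
Quinn is a knave.
Carol is a knave.
Uma is a knave.

Verification:
- Victor (knave) says "At least one of us is a knight" - this is FALSE (a lie) because no one is a knight.
- Noah (knave) says "At least one of us is a knight" - this is FALSE (a lie) because no one is a knight.
- Quinn (knave) says "Uma and I are different types" - this is FALSE (a lie) because Quinn is a knave and Uma is a knave.
- Carol (knave) says "Victor and I are different types" - this is FALSE (a lie) because Carol is a knave and Victor is a knave.
- Uma (knave) says "At least one of us is a knight" - this is FALSE (a lie) because no one is a knight.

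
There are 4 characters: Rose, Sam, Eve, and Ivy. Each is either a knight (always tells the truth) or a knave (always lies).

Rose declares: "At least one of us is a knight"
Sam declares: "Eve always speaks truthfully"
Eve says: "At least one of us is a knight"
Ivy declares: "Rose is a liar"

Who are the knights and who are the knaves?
Rose is a knight.
Sam is a knight.
Eve is a knight.
Ivy is a knave.

Verification:
- Rose (knight) says "At least one of us is a knight" - this is TRUE because Rose, Sam, and Eve are knights.
- Sam (knight) says "Eve always speaks truthfully" - this is TRUE because Eve is a knight.
- Eve (knight) says "At least one of us is a knight" - this is TRUE because Rose, Sam, and Eve are knights.
- Ivy (knave) says "Rose is a liar" - this is FALSE (a lie) because Rose is a knight.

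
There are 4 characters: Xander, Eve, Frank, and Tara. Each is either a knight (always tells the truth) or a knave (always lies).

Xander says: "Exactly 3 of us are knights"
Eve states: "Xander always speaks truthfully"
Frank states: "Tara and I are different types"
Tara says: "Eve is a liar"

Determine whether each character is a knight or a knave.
Xander is a knight.
Eve is a knight.
Frank is a knight.
Tara is a knave.

Verification:
- Xander (knight) says "Exactly 3 of us are knights" - this is TRUE because there are 3 knights.
- Eve (knight) says "Xander always speaks truthfully" - this is TRUE because Xander is a knight.
- Frank (knight) says "Tara and I are different types" - this is TRUE because Frank is a knight and Tara is a knave.
- Tara (knave) says "Eve is a liar" - this is FALSE (a lie) because Eve is a knight.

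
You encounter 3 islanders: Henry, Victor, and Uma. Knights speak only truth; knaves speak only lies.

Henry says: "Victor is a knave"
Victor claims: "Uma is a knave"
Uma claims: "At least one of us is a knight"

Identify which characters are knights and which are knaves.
Henry is a knight.
Victor is a knave.
Uma is a knight.

Verification:
- Henry (knight) says "Victor is a knave" - this is TRUE because Victor is a knave.
- Victor (knave) says "Uma is a knave" - this is FALSE (a lie) because Uma is a knight.
- Uma (knight) says "At least one of us is a knight" - this is TRUE because Henry and Uma are knights.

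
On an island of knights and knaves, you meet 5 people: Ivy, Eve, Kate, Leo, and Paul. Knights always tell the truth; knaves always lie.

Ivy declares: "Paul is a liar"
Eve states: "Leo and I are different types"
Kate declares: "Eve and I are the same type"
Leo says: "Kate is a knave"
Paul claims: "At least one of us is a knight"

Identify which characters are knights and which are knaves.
Ivy is a knave.
Eve is a knight.
Kate is a knight.
Leo is a knave.
Paul is a knight.

Verification:
- Ivy (knave) says "Paul is a liar" - this is FALSE (a lie) because Paul is a knight.
- Eve (knight) says "Leo and I are different types" - this is TRUE because Eve is a knight and Leo is a knave.
- Kate (knight) says "Eve and I are the same type" - this is TRUE because Kate is a knight and Eve is a knight.
- Leo (knave) says "Kate is a knave" - this is FALSE (a lie) because Kate is a knight.
- Paul (knight) says "At least one of us is a knight" - this is TRUE because Eve, Kate, and Paul are knights.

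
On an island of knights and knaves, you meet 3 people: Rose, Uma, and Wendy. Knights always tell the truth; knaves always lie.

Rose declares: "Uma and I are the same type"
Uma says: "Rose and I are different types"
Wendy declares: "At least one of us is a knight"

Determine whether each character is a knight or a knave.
Rose is a knave.
Uma is a knight.
Wendy is a knight.

Verification:
- Rose (knave) says "Uma and I are the same type" - this is FALSE (a lie) because Rose is a knave and Uma is a knight.
- Uma (knight) says "Rose and I are different types" - this is TRUE because Uma is a knight and Rose is a knave.
- Wendy (knight) says "At least one of us is a knight" - this is TRUE because Uma and Wendy are knights.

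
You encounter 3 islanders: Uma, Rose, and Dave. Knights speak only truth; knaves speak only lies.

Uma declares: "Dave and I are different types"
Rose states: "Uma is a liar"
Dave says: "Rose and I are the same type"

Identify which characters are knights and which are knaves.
Uma is a knave.
Rose is a knight.
Dave is a knave.

Verification:
- Uma (knave) says "Dave and I are different types" - this is FALSE (a lie) because Uma is a knave and Dave is a knave.
- Rose (knight) says "Uma is a liar" - this is TRUE because Uma is a knave.
- Dave (knave) says "Rose and I are the same type" - this is FALSE (a lie) because Dave is a knave and Rose is a knight.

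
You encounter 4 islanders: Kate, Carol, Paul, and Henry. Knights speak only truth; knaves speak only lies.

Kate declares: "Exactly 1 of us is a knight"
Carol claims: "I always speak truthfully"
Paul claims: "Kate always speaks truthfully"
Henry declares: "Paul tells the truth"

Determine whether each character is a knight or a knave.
Kate is a knave.
Carol is a knave.
Paul is a knave.
Henry is a knave.

Verification:
- Kate (knave) says "Exactly 1 of us is a knight" - this is FALSE (a lie) because there are 0 knights.
- Carol (knave) says "I always speak truthfully" - this is FALSE (a lie) because Carol is a knave.
- Paul (knave) says "Kate always speaks truthfully" - this is FALSE (a lie) because Kate is a knave.
- Henry (knave) says "Paul tells the truth" - this is FALSE (a lie) because Paul is a knave.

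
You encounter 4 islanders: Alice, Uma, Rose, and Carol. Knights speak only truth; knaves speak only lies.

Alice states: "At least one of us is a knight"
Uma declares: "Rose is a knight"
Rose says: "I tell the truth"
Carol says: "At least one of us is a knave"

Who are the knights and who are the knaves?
Alice is a knight.
Uma is a knave.
Rose is a knave.
Carol is a knight.

Verification:
- Alice (knight) says "At least one of us is a knight" - this is TRUE because Alice and Carol are knights.
- Uma (knave) says "Rose is a knight" - this is FALSE (a lie) because Rose is a knave.
- Rose (knave) says "I tell the truth" - this is FALSE (a lie) because Rose is a knave.
- Carol (knight) says "At least one of us is a knave" - this is TRUE because Uma and Rose are knaves.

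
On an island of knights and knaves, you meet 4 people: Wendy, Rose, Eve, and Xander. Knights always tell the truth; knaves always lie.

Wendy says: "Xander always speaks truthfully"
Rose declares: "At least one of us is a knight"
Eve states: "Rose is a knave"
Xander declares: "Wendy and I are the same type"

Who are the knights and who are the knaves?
Wendy is a knight.
Rose is a knight.
Eve is a knave.
Xander is a knight.

Verification:
- Wendy (knight) says "Xander always speaks truthfully" - this is TRUE because Xander is a knight.
- Rose (knight) says "At least one of us is a knight" - this is TRUE because Wendy, Rose, and Xander are knights.
- Eve (knave) says "Rose is a knave" - this is FALSE (a lie) because Rose is a knight.
- Xander (knight) says "Wendy and I are the same type" - this is TRUE because Xander is a knight and Wendy is a knight.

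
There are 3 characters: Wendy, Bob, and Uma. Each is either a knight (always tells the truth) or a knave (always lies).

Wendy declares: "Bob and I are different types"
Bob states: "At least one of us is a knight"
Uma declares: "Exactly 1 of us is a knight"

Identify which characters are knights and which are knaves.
Wendy is a knave.
Bob is a knave.
Uma is a knave.

Verification:
- Wendy (knave) says "Bob and I are different types" - this is FALSE (a lie) because Wendy is a knave and Bob is a knave.
- Bob (knave) says "At least one of us is a knight" - this is FALSE (a lie) because no one is a knight.
- Uma (knave) says "Exactly 1 of us is a knight" - this is FALSE (a lie) because there are 0 knights.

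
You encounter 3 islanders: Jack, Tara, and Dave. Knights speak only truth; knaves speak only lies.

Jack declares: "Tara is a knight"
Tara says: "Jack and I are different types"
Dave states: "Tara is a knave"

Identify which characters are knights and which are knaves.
Jack is a knave.
Tara is a knave.
Dave is a knight.

Verification:
- Jack (knave) says "Tara is a knight" - this is FALSE (a lie) because Tara is a knave.
- Tara (knave) says "Jack and I are different types" - this is FALSE (a lie) because Tara is a knave and Jack is a knave.
- Dave (knight) says "Tara is a knave" - this is TRUE because Tara is a knave.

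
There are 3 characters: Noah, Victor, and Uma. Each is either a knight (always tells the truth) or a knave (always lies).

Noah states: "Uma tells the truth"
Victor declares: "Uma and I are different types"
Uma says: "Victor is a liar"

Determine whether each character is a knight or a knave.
Noah is a knave.
Victor is a knight.
Uma is a knave.

Verification:
- Noah (knave) says "Uma tells the truth" - this is FALSE (a lie) because Uma is a knave.
- Victor (knight) says "Uma and I are different types" - this is TRUE because Victor is a knight and Uma is a knave.
- Uma (knave) says "Victor is a liar" - this is FALSE (a lie) because Victor is a knight.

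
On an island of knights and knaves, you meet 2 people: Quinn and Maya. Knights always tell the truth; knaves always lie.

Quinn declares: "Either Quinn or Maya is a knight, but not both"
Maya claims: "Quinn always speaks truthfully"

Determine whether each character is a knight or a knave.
Quinn is a knave.
Maya is a knave.

Verification:
- Quinn (knave) says "Either Quinn or Maya is a knight, but not both" - this is FALSE (a lie) because Quinn is a knave and Maya is a knave.
- Maya (knave) says "Quinn always speaks truthfully" - this is FALSE (a lie) because Quinn is a knave.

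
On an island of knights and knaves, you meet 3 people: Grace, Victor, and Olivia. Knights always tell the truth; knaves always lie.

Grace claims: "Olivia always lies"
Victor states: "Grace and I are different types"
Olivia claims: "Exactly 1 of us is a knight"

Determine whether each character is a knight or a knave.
Grace is a knave.
Victor is a knave.
Olivia is a knight.

Verification:
- Grace (knave) says "Olivia always lies" - this is FALSE (a lie) because Olivia is a knight.
- Victor (knave) says "Grace and I are different types" - this is FALSE (a lie) because Victor is a knave and Grace is a knave.
- Olivia (knight) says "Exactly 1 of us is a knight" - this is TRUE because there are 1 knights.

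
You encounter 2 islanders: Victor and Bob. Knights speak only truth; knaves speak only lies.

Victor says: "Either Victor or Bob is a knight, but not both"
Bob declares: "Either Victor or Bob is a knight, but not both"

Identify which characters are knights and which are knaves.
Victor is a knave.
Bob is a knave.

Verification:
- Victor (knave) says "Either Victor or Bob is a knight, but not both" - this is FALSE (a lie) because Victor is a knave and Bob is a knave.
- Bob (knave) says "Either Victor or Bob is a knight, but not both" - this is FALSE (a lie) because Victor is a knave and Bob is a knave.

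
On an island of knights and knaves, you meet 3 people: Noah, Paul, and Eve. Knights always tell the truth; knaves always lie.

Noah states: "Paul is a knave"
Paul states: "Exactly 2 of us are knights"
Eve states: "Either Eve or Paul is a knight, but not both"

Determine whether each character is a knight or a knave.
Noah is a knight.
Paul is a knave.
Eve is a knave.

Verification:
- Noah (knight) says "Paul is a knave" - this is TRUE because Paul is a knave.
- Paul (knave) says "Exactly 2 of us are knights" - this is FALSE (a lie) because there are 1 knights.
- Eve (knave) says "Either Eve or Paul is a knight, but not both" - this is FALSE (a lie) because Eve is a knave and Paul is a knave.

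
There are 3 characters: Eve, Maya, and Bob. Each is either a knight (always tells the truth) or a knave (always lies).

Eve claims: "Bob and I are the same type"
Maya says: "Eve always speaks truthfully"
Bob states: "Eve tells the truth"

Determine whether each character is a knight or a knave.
Eve is a knight.
Maya is a knight.
Bob is a knight.

Verification:
- Eve (knight) says "Bob and I are the same type" - this is TRUE because Eve is a knight and Bob is a knight.
- Maya (knight) says "Eve always speaks truthfully" - this is TRUE because Eve is a knight.
- Bob (knight) says "Eve tells the truth" - this is TRUE because Eve is a knight.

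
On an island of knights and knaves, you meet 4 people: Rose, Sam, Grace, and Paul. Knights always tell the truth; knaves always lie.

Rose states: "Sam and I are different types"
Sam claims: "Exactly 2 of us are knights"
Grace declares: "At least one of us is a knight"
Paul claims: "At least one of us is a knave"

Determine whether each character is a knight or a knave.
Rose is a knight.
Sam is a knave.
Grace is a knight.
Paul is a knight.

Verification:
- Rose (knight) says "Sam and I are different types" - this is TRUE because Rose is a knight and Sam is a knave.
- Sam (knave) says "Exactly 2 of us are knights" - this is FALSE (a lie) because there are 3 knights.
- Grace (knight) says "At least one of us is a knight" - this is TRUE because Rose, Grace, and Paul are knights.
- Paul (knight) says "At least one of us is a knave" - this is TRUE because Sam is a knave.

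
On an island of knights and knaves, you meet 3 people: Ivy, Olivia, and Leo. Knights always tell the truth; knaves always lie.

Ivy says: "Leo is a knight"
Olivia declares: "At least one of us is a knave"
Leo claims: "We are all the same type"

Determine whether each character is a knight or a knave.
Ivy is a knave.
Olivia is a knight.
Leo is a knave.

Verification:
- Ivy (knave) says "Leo is a knight" - this is FALSE (a lie) because Leo is a knave.
- Olivia (knight) says "At least one of us is a knave" - this is TRUE because Ivy and Leo are knaves.
- Leo (knave) says "We are all the same type" - this is FALSE (a lie) because Olivia is a knight and Ivy and Leo are knaves.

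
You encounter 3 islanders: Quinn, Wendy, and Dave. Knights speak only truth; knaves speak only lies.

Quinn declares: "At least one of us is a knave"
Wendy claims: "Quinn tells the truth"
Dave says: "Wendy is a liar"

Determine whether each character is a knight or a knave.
Quinn is a knight.
Wendy is a knight.
Dave is a knave.

Verification:
- Quinn (knight) says "At least one of us is a knave" - this is TRUE because Dave is a knave.
- Wendy (knight) says "Quinn tells the truth" - this is TRUE because Quinn is a knight.
- Dave (knave) says "Wendy is a liar" - this is FALSE (a lie) because Wendy is a knight.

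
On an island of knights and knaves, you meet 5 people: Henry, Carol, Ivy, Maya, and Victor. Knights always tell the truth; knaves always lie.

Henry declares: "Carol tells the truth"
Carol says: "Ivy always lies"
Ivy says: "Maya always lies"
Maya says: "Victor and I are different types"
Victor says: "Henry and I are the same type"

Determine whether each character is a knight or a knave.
Henry is a knight.
Carol is a knight.
Ivy is a knave.
Maya is a knight.
Victor is a knave.

Verification:
- Henry (knight) says "Carol tells the truth" - this is TRUE because Carol is a knight.
- Carol (knight) says "Ivy always lies" - this is TRUE because Ivy is a knave.
- Ivy (knave) says "Maya always lies" - this is FALSE (a lie) because Maya is a knight.
- Maya (knight) says "Victor and I are different types" - this is TRUE because Maya is a knight and Victor is a knave.
- Victor (knave) says "Henry and I are the same type" - this is FALSE (a lie) because Victor is a knave and Henry is a knight.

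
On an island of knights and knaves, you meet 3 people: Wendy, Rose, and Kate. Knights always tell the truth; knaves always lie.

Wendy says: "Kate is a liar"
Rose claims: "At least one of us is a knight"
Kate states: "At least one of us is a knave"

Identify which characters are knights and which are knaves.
Wendy is a knave.
Rose is a knight.
Kate is a knight.

Verification:
- Wendy (knave) says "Kate is a liar" - this is FALSE (a lie) because Kate is a knight.
- Rose (knight) says "At least one of us is a knight" - this is TRUE because Rose and Kate are knights.
- Kate (knight) says "At least one of us is a knave" - this is TRUE because Wendy is a knave.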